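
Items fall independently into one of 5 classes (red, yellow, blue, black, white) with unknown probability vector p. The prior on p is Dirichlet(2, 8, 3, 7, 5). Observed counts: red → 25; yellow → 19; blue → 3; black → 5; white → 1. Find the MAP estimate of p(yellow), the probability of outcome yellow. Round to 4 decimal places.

The posterior is Dirichlet(αᵢ + nᵢ) = Dirichlet(27, 27, 6, 12, 6).
For a Dirichlet(a₁,…,a_K) with all aᵢ > 1, the mode has j-th component (aⱼ − 1)/(Σaᵢ − K).
Here Σaᵢ = 78 and K = 5, so p(yellow) = (27 − 1)/(78 − 5) = 26/73 ≈ 0.3562.

MAP estimate of p(yellow) = 0.3562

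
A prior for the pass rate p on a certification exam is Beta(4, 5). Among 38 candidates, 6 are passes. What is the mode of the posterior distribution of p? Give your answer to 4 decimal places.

p̂_MAP = 0.2000

Prior: Beta(4, 5).
Data: 6 successes in 38 trials. The binomial likelihood contributes p^6(1−p)^32, so the posterior is Beta(4+6, 5+32) = Beta(10, 37).
For Beta(a, b) with a, b > 1 the mode is (a−1)/(a+b−2) = 9/45 ≈ 0.2000.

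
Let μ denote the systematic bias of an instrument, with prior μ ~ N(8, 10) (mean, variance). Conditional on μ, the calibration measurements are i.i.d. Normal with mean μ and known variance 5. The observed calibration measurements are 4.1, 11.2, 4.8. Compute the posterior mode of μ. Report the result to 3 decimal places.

n = 3; x̄ = (4.1 + 11.2 + 4.8)/3 = 20.1/3 = 6.7.
For a Normal prior and Normal likelihood with known variance, the posterior is Normal; its mode equals its mean, the precision-weighted average.
Prior precision 1/σ₀² = 1/10 = 0.1; data precision n/σ² = 3/5 = 0.6.
μ̂ = (0.1·8 + 0.6·6.7) / (0.1 + 0.6) = 4.82/0.7 = 241/35 ≈ 6.886.

μ̂_MAP = 6.886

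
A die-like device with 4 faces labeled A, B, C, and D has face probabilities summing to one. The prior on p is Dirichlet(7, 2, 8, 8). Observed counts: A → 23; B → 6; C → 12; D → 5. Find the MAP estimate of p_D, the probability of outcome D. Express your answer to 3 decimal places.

The posterior is Dirichlet(αᵢ + nᵢ) = Dirichlet(30, 8, 20, 13).
For a Dirichlet(a₁,…,a_K) with all aᵢ > 1, the mode has j-th component (aⱼ − 1)/(Σaᵢ − K).
Here Σaᵢ = 71 and K = 4, so p_D = (13 − 1)/(71 − 4) = 12/67 ≈ 0.179.

MAP estimate of p_D = 0.179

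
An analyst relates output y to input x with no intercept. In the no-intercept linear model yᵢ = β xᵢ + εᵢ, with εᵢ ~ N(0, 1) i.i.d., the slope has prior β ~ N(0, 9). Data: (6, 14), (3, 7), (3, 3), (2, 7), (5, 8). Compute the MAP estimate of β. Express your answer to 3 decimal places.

log p(β | y) = −Σ(yᵢ − βxᵢ)²/(2·1) − β²/(2·9) + const.
Setting the derivative to zero: Σxᵢ(yᵢ − βxᵢ)/1 − β/9 = 0, so β = Σxᵢyᵢ / (Σxᵢ² + σ²/τ²).
Σxᵢyᵢ = 6·14 + 3·7 + 3·3 + 2·7 + 5·8 = 168; Σxᵢ² = 83; σ²/τ² = 1/9.
β̂_MAP = 168 / (83 + 1/9) = 168/(748/9) = 378/187 ≈ 2.021.

β̂_MAP = 2.021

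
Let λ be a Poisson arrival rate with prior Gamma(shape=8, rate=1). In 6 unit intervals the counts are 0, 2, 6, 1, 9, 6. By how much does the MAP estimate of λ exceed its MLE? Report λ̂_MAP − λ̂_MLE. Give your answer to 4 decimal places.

MAP − MLE = 0.4286

Σxᵢ = 24. Posterior is Gamma(32, 7); MAP = (32−1)/7 = 31/7 ≈ 4.42857.
MLE = x̄ = 24/6 ≈ 4.00000.
Difference = 31/7 − 24/6 = 3/7 ≈ 0.4286.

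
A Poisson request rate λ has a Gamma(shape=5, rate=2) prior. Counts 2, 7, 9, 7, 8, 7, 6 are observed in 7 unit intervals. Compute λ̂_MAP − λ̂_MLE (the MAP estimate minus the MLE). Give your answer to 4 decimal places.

MAP − MLE = -1.0159

Σxᵢ = 46. Posterior is Gamma(51, 9); MAP = (51−1)/9 = 50/9 ≈ 5.55556.
MLE = x̄ = 46/7 ≈ 6.57143.
Difference = 50/9 − 46/7 = -64/63 ≈ -1.0159.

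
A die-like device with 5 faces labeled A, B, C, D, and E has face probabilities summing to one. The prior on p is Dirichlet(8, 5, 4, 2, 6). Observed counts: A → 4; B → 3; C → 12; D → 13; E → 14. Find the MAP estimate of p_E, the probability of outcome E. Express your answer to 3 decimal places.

The posterior is Dirichlet(αᵢ + nᵢ) = Dirichlet(12, 8, 16, 15, 20).
For a Dirichlet(a₁,…,a_K) with all aᵢ > 1, the mode has j-th component (aⱼ − 1)/(Σaᵢ − K).
Here Σaᵢ = 71 and K = 5, so p_E = (20 − 1)/(71 − 5) = 19/66 ≈ 0.288.

MAP estimate of p_E = 0.288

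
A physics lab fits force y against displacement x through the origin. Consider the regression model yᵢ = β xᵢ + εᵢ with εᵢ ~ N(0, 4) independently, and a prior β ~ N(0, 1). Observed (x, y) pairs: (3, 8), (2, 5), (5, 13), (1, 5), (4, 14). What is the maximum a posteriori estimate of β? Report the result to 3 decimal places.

β̂_MAP = 2.712

log p(β | y) = −Σ(yᵢ − βxᵢ)²/(2·4) − β²/(2·1) + const.
Setting the derivative to zero: Σxᵢ(yᵢ − βxᵢ)/4 − β/1 = 0, so β = Σxᵢyᵢ / (Σxᵢ² + σ²/τ²).
Σxᵢyᵢ = 3·8 + 2·5 + 5·13 + 1·5 + 4·14 = 160; Σxᵢ² = 55; σ²/τ² = 4.
β̂_MAP = 160 / (55 + 4) = 160/59 ≈ 2.712.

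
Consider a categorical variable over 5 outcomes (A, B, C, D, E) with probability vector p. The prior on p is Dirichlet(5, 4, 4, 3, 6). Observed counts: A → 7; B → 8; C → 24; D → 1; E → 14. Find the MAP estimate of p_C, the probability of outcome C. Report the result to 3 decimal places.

MAP estimate of p_C = 0.380

The posterior is Dirichlet(αᵢ + nᵢ) = Dirichlet(12, 12, 28, 4, 20).
For a Dirichlet(a₁,…,a_K) with all aᵢ > 1, the mode has j-th component (aⱼ − 1)/(Σaᵢ − K).
Here Σaᵢ = 76 and K = 5, so p_C = (28 − 1)/(76 − 5) = 27/71 ≈ 0.380.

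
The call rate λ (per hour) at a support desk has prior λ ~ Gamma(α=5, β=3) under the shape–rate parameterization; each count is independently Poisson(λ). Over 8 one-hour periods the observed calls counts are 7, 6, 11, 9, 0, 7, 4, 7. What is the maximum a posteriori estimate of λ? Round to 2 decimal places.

Σxᵢ = 7+6+11+9+0+7+4+7 = 51, with n = 8.
Posterior ∝ λ^4e^(−3λ) · λ^51e^(−8λ) = λ^55e^(−11λ), i.e. Gamma(shape=56, rate=11).
The mode of a Gamma(a, b) with a ≥ 1 (shape–rate) is (a−1)/b = 55/11 ≈ 5.00.

λ̂_MAP = 5.00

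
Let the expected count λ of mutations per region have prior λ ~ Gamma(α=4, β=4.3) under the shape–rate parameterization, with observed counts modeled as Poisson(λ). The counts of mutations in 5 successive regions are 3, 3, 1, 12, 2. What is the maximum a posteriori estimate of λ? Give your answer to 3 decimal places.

Σxᵢ = 3+3+1+12+2 = 21, with n = 5.
Posterior ∝ λ^3e^(−4.3λ) · λ^21e^(−5λ) = λ^24e^(−9.3λ), i.e. Gamma(shape=25, rate=9.3).
The mode of a Gamma(a, b) with a ≥ 1 (shape–rate) is (a−1)/b = 24/9.3 ≈ 2.581.

λ̂_MAP = 2.581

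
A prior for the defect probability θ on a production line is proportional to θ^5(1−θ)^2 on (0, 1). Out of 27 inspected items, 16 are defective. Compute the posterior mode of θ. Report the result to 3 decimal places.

The prior density ∝ θ^5(1−θ)^2 is the kernel of Beta(6, 3).
Data: 16 successes in 27 trials. The binomial likelihood contributes θ^16(1−θ)^11, so the posterior is Beta(6+16, 3+11) = Beta(22, 14).
For Beta(a, b) with a, b > 1 the mode is (a−1)/(a+b−2) = 21/34 ≈ 0.618.

θ̂_MAP = 0.618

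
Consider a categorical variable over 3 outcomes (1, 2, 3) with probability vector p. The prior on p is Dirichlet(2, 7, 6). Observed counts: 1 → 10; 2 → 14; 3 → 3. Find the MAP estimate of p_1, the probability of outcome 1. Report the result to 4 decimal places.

The posterior is Dirichlet(αᵢ + nᵢ) = Dirichlet(12, 21, 9).
For a Dirichlet(a₁,…,a_K) with all aᵢ > 1, the mode has j-th component (aⱼ − 1)/(Σaᵢ − K).
Here Σaᵢ = 42 and K = 3, so p_1 = (12 − 1)/(42 − 3) = 11/39 ≈ 0.2821.

MAP estimate: 0.2821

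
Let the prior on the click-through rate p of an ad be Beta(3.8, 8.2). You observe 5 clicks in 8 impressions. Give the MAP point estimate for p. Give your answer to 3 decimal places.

Prior: Beta(3.8, 8.2).
Data: 5 successes in 8 trials. The binomial likelihood contributes p^5(1−p)^3, so the posterior is Beta(3.8+5, 8.2+3) = Beta(8.8, 11.2).
For Beta(a, b) with a, b > 1 the mode is (a−1)/(a+b−2) = 7.8/18 ≈ 0.433.

p̂_MAP = 0.433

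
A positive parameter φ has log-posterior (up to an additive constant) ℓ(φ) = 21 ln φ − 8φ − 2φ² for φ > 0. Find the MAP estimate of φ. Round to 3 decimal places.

ℓ'(φ) = 21/φ − 8 − 4φ. Setting this to zero and multiplying by φ: 4φ² + 8φ − 21 = 0.
φ = (−8 + √(8² + 4·4·21)) / (2·4) = (−8 + √400) / 8 = (−8 + 20)/8 = 3/2.
ℓ''(φ) = −21/φ² − 4 < 0, confirming a maximum.

φ̂_MAP = 1.500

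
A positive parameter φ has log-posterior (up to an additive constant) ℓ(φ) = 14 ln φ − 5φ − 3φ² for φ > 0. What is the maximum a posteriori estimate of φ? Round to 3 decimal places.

φ̂_MAP = 1.167

ℓ'(φ) = 14/φ − 5 − 6φ. Setting this to zero and multiplying by φ: 6φ² + 5φ − 14 = 0.
φ = (−5 + √(5² + 4·6·14)) / (2·6) = (−5 + √361) / 12 = (−5 + 19)/12 = 7/6.
ℓ''(φ) = −14/φ² − 6 < 0, confirming a maximum.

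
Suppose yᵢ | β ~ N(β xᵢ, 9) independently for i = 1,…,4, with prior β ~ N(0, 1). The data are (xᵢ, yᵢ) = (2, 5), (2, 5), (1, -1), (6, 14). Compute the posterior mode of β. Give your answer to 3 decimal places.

log p(β | y) = −Σ(yᵢ − βxᵢ)²/(2·9) − β²/(2·1) + const.
Setting the derivative to zero: Σxᵢ(yᵢ − βxᵢ)/9 − β/1 = 0, so β = Σxᵢyᵢ / (Σxᵢ² + σ²/τ²).
Σxᵢyᵢ = 2·5 + 2·5 + 1·(-1) + 6·14 = 103; Σxᵢ² = 45; σ²/τ² = 9.
β̂_MAP = 103 / (45 + 9) = 103/54 ≈ 1.907.

β̂_MAP = 1.907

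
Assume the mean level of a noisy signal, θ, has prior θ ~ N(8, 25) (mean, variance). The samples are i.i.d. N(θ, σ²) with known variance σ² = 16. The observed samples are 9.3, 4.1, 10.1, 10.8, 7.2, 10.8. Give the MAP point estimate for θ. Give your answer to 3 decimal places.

θ̂_MAP = 8.648

n = 6; x̄ = (9.3 + 4.1 + 10.1 + 10.8 + 7.2 + 10.8)/6 = 52.3/6 = 523/60 ≈ 8.7167.
For a Normal prior and Normal likelihood with known variance, the posterior is Normal; its mode equals its mean, the precision-weighted average.
Prior precision 1/σ₀² = 1/25 = 0.04; data precision n/σ² = 6/16 = 0.375.
θ̂ = (0.04·8 + 0.375·(523/60)) / (0.04 + 0.375) = 3.58875/0.415 = 2871/332 ≈ 8.648.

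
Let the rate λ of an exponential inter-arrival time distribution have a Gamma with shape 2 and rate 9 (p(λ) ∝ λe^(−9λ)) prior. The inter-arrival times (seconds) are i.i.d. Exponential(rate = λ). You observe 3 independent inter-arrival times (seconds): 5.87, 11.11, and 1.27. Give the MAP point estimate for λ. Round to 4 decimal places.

The Exponential(rate=λ) likelihood is ∝ λ^n e^(−λΣtᵢ). Here n = 3 and Σtᵢ = 5.87 + 11.11 + 1.27 = 18.25.
Posterior ∝ λe^(−9λ) · λ^3e^(−18.25λ) = λ^4e^(−27.25λ), i.e. Gamma(5, 27.25).
Mode = (a−1)/b = 4/27.25 ≈ 0.1468.

λ̂_MAP = 0.1468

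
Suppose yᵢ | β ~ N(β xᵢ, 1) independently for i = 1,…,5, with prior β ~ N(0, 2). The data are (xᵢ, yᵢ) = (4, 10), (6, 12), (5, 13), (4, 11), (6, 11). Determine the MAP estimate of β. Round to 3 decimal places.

β̂_MAP = 2.216

log p(β | y) = −Σ(yᵢ − βxᵢ)²/(2·1) − β²/(2·2) + const.
Setting the derivative to zero: Σxᵢ(yᵢ − βxᵢ)/1 − β/2 = 0, so β = Σxᵢyᵢ / (Σxᵢ² + σ²/τ²).
Σxᵢyᵢ = 4·10 + 6·12 + 5·13 + 4·11 + 6·11 = 287; Σxᵢ² = 129; σ²/τ² = 0.5.
β̂_MAP = 287 / (129 + 0.5) = 287/129.5 ≈ 2.216.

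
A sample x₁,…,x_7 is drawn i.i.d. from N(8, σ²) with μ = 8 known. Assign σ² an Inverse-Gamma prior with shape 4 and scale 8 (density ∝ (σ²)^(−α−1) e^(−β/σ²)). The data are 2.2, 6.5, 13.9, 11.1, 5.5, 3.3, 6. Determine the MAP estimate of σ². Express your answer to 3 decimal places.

Sum of squared deviations about the known mean: SS = (2.2−8)² + (6.5−8)² + (13.9−8)² + (11.1−8)² + (5.5−8)² + (3.3−8)² + (6−8)² = 112.65.
The Normal likelihood contributes (σ²)^(−n/2) exp(−SS/(2σ²)), so the posterior is Inverse-Gamma(α + n/2, β + SS/2) = Inverse-Gamma(7.5, 64.325).
The mode of Inverse-Gamma(a, b) is b/(a+1) = 64.325/8.5 ≈ 7.568.

σ̂²_MAP = 7.568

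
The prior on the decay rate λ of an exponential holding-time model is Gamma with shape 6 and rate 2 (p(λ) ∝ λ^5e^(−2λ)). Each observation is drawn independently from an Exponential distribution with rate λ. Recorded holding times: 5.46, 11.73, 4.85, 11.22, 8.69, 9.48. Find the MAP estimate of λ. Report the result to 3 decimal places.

λ̂_MAP = 0.206

The Exponential(rate=λ) likelihood is ∝ λ^n e^(−λΣtᵢ). Here n = 6 and Σtᵢ = 5.46 + 11.73 + 4.85 + 11.22 + 8.69 + 9.48 = 51.43.
Posterior ∝ λ^5e^(−2λ) · λ^6e^(−51.43λ) = λ^11e^(−53.43λ), i.e. Gamma(12, 53.43).
Mode = (a−1)/b = 11/53.43 ≈ 0.206.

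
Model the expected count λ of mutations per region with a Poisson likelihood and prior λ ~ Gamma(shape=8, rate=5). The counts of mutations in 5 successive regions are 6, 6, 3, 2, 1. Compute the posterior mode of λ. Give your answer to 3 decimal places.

λ̂_MAP = 2.500

Σxᵢ = 6+6+3+2+1 = 18, with n = 5.
Posterior ∝ λ^7e^(−5λ) · λ^18e^(−5λ) = λ^25e^(−10λ), i.e. Gamma(shape=26, rate=10).
The mode of a Gamma(a, b) with a ≥ 1 (shape–rate) is (a−1)/b = 25/10 ≈ 2.500.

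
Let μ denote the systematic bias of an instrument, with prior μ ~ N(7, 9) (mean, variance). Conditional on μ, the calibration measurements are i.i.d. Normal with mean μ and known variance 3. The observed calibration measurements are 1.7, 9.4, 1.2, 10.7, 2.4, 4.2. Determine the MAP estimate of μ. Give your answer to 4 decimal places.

μ̂_MAP = 5.0421

n = 6; x̄ = (1.7 + 9.4 + 1.2 + 10.7 + 2.4 + 4.2)/6 = 29.6/6 = 74/15 ≈ 4.9333.
For a Normal prior and Normal likelihood with known variance, the posterior is Normal; its mode equals its mean, the precision-weighted average.
Prior precision 1/σ₀² = 1/9; data precision n/σ² = 6/3 = 2.
μ̂ = ((1/9)·7 + 2·(74/15)) / (1/9 + 2) = (479/45)/(19/9) = 479/95 ≈ 5.0421.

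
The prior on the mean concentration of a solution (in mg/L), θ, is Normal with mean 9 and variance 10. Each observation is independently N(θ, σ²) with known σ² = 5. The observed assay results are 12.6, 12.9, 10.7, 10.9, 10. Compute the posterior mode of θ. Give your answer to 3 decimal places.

θ̂_MAP = 11.200

n = 5; x̄ = (12.6 + 12.9 + 10.7 + 10.9 + 10)/5 = 57.1/5 = 11.42.
For a Normal prior and Normal likelihood with known variance, the posterior is Normal; its mode equals its mean, the precision-weighted average.
Prior precision 1/σ₀² = 1/10 = 0.1; data precision n/σ² = 5/5 = 1.
θ̂ = (0.1·9 + 1·11.42) / (0.1 + 1) = 12.32/1.1 = 11.200.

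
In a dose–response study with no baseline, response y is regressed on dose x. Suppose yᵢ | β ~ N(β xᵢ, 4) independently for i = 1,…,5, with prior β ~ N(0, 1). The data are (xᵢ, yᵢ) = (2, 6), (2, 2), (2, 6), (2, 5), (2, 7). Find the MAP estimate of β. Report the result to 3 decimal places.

β̂_MAP = 2.167

log p(β | y) = −Σ(yᵢ − βxᵢ)²/(2·4) − β²/(2·1) + const.
Setting the derivative to zero: Σxᵢ(yᵢ − βxᵢ)/4 − β/1 = 0, so β = Σxᵢyᵢ / (Σxᵢ² + σ²/τ²).
Σxᵢyᵢ = 2·6 + 2·2 + 2·6 + 2·5 + 2·7 = 52; Σxᵢ² = 20; σ²/τ² = 4.
β̂_MAP = 52 / (20 + 4) = 52/24 ≈ 2.167.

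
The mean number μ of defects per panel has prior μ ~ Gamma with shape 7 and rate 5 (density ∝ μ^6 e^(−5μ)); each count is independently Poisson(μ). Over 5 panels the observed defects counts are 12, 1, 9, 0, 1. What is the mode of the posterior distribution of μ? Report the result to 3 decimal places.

μ̂_MAP = 2.900

Σxᵢ = 12+1+9+0+1 = 23, with n = 5.
Posterior ∝ μ^6e^(−5μ) · μ^23e^(−5μ) = μ^29e^(−10μ), i.e. Gamma(shape=30, rate=10).
The mode of a Gamma(a, b) with a ≥ 1 (shape–rate) is (a−1)/b = 29/10 ≈ 2.900.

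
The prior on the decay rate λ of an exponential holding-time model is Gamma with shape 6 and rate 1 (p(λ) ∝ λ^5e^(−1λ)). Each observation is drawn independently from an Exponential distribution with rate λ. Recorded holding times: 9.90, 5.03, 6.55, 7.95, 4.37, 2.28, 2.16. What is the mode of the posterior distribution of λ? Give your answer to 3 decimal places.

The Exponential(rate=λ) likelihood is ∝ λ^n e^(−λΣtᵢ). Here n = 7 and Σtᵢ = 9.90 + 5.03 + 6.55 + 7.95 + 4.37 + 2.28 + 2.16 = 38.24.
Posterior ∝ λ^5e^(−1λ) · λ^7e^(−38.24λ) = λ^12e^(−39.24λ), i.e. Gamma(13, 39.24).
Mode = (a−1)/b = 12/39.24 ≈ 0.306.

λ̂_MAP = 0.306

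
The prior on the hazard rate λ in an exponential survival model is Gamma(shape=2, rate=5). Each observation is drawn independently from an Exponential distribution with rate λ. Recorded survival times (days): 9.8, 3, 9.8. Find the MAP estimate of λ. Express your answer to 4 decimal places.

λ̂_MAP = 0.1449

The Exponential(rate=λ) likelihood is ∝ λ^n e^(−λΣtᵢ). Here n = 3 and Σtᵢ = 9.8 + 3 + 9.8 = 22.6.
Posterior ∝ λe^(−5λ) · λ^3e^(−22.6λ) = λ^4e^(−27.6λ), i.e. Gamma(5, 27.6).
Mode = (a−1)/b = 4/27.6 ≈ 0.1449.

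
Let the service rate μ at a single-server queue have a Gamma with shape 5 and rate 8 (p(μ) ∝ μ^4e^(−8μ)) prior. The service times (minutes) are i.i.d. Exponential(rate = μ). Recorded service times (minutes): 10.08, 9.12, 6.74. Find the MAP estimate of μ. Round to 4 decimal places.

The Exponential(rate=μ) likelihood is ∝ μ^n e^(−μΣtᵢ). Here n = 3 and Σtᵢ = 10.08 + 9.12 + 6.74 = 25.94.
Posterior ∝ μ^4e^(−8μ) · μ^3e^(−25.94μ) = μ^7e^(−33.94μ), i.e. Gamma(8, 33.94).
Mode = (a−1)/b = 7/33.94 ≈ 0.2062.

μ̂_MAP = 0.2062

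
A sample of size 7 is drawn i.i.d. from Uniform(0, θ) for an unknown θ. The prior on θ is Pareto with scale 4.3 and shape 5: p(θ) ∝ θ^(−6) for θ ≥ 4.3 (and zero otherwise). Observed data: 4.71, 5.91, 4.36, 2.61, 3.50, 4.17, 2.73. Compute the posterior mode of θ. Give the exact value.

The Uniform(0, θ) likelihood is θ^(−n) for θ ≥ max(xᵢ), zero otherwise. Here max(xᵢ) = 5.91.
Posterior ∝ θ^(−6) · θ^(−7) = θ^(−13) on θ ≥ max(4.3, 5.91) = 5.91.
This density is strictly decreasing in θ, so the posterior mode lies at the lower boundary of the support.

θ̂_MAP = 5.91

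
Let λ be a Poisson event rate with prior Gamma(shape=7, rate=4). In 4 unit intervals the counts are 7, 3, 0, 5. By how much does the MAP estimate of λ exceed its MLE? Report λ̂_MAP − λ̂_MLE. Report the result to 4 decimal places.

Σxᵢ = 15. Posterior is Gamma(22, 8); MAP = (22−1)/8 = 21/8 ≈ 2.62500.
MLE = x̄ = 15/4 ≈ 3.75000.
Difference = 21/8 − 15/4 = -9/8 ≈ -1.1250.

MAP − MLE = -1.1250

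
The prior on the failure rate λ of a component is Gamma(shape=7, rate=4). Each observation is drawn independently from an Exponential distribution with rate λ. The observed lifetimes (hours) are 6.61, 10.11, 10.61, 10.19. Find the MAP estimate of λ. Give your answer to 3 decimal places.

λ̂_MAP = 0.241

The Exponential(rate=λ) likelihood is ∝ λ^n e^(−λΣtᵢ). Here n = 4 and Σtᵢ = 6.61 + 10.11 + 10.61 + 10.19 = 37.52.
Posterior ∝ λ^6e^(−4λ) · λ^4e^(−37.52λ) = λ^10e^(−41.52λ), i.e. Gamma(11, 41.52).
Mode = (a−1)/b = 10/41.52 ≈ 0.241.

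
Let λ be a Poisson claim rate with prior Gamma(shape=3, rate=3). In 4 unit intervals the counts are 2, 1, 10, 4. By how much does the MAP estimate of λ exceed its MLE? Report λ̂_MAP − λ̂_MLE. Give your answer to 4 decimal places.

Σxᵢ = 17. Posterior is Gamma(20, 7); MAP = (20−1)/7 = 19/7 ≈ 2.71429.
MLE = x̄ = 17/4 ≈ 4.25000.
Difference = 19/7 − 17/4 = -43/28 ≈ -1.5357.

MAP − MLE = -1.5357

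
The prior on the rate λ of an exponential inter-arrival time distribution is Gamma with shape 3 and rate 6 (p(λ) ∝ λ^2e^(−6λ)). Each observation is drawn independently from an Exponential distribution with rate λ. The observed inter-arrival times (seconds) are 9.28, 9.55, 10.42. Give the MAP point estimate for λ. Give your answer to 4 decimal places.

The Exponential(rate=λ) likelihood is ∝ λ^n e^(−λΣtᵢ). Here n = 3 and Σtᵢ = 9.28 + 9.55 + 10.42 = 29.25.
Posterior ∝ λ^2e^(−6λ) · λ^3e^(−29.25λ) = λ^5e^(−35.25λ), i.e. Gamma(6, 35.25).
Mode = (a−1)/b = 5/35.25 ≈ 0.1418.

λ̂_MAP = 0.1418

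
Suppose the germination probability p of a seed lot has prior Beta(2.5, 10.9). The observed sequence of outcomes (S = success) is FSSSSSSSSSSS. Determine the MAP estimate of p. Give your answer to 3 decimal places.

p̂_MAP = 0.534

Prior: Beta(2.5, 10.9).
Data: 11 successes in 12 trials (from the sequence). The binomial likelihood contributes p^11(1−p)^1, so the posterior is Beta(2.5+11, 10.9+1) = Beta(13.5, 11.9).
For Beta(a, b) with a, b > 1 the mode is (a−1)/(a+b−2) = 12.5/23.4 ≈ 0.534.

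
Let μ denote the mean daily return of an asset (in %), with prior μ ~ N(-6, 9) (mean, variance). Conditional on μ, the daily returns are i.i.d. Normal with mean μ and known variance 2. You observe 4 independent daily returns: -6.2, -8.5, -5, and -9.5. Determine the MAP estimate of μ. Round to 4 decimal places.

n = 4; x̄ = ((-6.2) + (-8.5) + (-5) + (-9.5))/4 = -29.2/4 = -7.3.
For a Normal prior and Normal likelihood with known variance, the posterior is Normal; its mode equals its mean, the precision-weighted average.
Prior precision 1/σ₀² = 1/9; data precision n/σ² = 4/2 = 2.
μ̂ = ((1/9)·(-6) + 2·(-7.3)) / (1/9 + 2) = (-229/15)/(19/9) = -687/95 ≈ -7.2316.

μ̂_MAP = -7.2316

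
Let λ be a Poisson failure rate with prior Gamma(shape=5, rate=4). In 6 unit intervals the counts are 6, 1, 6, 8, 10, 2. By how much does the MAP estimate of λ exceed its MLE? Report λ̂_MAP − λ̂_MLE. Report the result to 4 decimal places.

MAP − MLE = -1.8000

Σxᵢ = 33. Posterior is Gamma(38, 10); MAP = (38−1)/10 = 37/10 ≈ 3.70000.
MLE = x̄ = 33/6 ≈ 5.50000.
Difference = 37/10 − 33/6 = -9/5 ≈ -1.8000.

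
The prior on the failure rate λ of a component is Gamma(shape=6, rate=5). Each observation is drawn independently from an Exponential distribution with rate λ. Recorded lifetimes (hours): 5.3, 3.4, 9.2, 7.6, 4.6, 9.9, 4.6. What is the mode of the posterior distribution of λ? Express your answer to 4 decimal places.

λ̂_MAP = 0.2419

The Exponential(rate=λ) likelihood is ∝ λ^n e^(−λΣtᵢ). Here n = 7 and Σtᵢ = 5.3 + 3.4 + 9.2 + 7.6 + 4.6 + 9.9 + 4.6 = 44.6.
Posterior ∝ λ^5e^(−5λ) · λ^7e^(−44.6λ) = λ^12e^(−49.6λ), i.e. Gamma(13, 49.6).
Mode = (a−1)/b = 12/49.6 ≈ 0.2419.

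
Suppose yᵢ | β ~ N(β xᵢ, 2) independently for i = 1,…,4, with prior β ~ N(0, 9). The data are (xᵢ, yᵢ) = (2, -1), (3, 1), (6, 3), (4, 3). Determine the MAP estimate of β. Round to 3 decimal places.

β̂_MAP = 0.475

log p(β | y) = −Σ(yᵢ − βxᵢ)²/(2·2) − β²/(2·9) + const.
Setting the derivative to zero: Σxᵢ(yᵢ − βxᵢ)/2 − β/9 = 0, so β = Σxᵢyᵢ / (Σxᵢ² + σ²/τ²).
Σxᵢyᵢ = 2·(-1) + 3·1 + 6·3 + 4·3 = 31; Σxᵢ² = 65; σ²/τ² = 2/9.
β̂_MAP = 31 / (65 + 2/9) = 31/(587/9) = 279/587 ≈ 0.475.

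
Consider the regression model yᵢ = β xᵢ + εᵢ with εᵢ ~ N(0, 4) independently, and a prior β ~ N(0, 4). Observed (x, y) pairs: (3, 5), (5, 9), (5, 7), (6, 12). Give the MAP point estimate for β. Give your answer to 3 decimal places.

β̂_MAP = 1.740

log p(β | y) = −Σ(yᵢ − βxᵢ)²/(2·4) − β²/(2·4) + const.
Setting the derivative to zero: Σxᵢ(yᵢ − βxᵢ)/4 − β/4 = 0, so β = Σxᵢyᵢ / (Σxᵢ² + σ²/τ²).
Σxᵢyᵢ = 3·5 + 5·9 + 5·7 + 6·12 = 167; Σxᵢ² = 95; σ²/τ² = 1.
β̂_MAP = 167 / (95 + 1) = 167/96 ≈ 1.740.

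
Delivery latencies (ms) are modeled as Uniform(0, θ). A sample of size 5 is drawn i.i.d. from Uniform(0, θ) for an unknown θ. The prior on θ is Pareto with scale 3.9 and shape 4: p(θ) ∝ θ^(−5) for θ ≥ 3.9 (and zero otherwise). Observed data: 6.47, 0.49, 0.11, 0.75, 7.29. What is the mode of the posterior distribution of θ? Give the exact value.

The Uniform(0, θ) likelihood is θ^(−n) for θ ≥ max(xᵢ), zero otherwise. Here max(xᵢ) = 7.29.
Posterior ∝ θ^(−5) · θ^(−5) = θ^(−10) on θ ≥ max(3.9, 7.29) = 7.29.
This density is strictly decreasing in θ, so the posterior mode lies at the lower boundary of the support.

θ̂_MAP = 7.29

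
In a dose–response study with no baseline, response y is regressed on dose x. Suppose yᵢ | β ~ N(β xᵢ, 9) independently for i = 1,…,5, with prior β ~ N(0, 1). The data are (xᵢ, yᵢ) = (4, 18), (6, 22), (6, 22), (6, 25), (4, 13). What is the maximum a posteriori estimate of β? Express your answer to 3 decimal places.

log p(β | y) = −Σ(yᵢ − βxᵢ)²/(2·9) − β²/(2·1) + const.
Setting the derivative to zero: Σxᵢ(yᵢ − βxᵢ)/9 − β/1 = 0, so β = Σxᵢyᵢ / (Σxᵢ² + σ²/τ²).
Σxᵢyᵢ = 4·18 + 6·22 + 6·22 + 6·25 + 4·13 = 538; Σxᵢ² = 140; σ²/τ² = 9.
β̂_MAP = 538 / (140 + 9) = 538/149 ≈ 3.611.

β̂_MAP = 3.611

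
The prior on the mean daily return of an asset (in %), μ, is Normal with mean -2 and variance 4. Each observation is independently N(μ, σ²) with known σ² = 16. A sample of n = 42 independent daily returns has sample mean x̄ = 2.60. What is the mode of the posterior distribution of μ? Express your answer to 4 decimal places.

n = 42, x̄ = 2.60.
For a Normal prior and Normal likelihood with known variance, the posterior is Normal; its mode equals its mean, the precision-weighted average.
Prior precision 1/σ₀² = 1/4 = 0.25; data precision n/σ² = 42/16 = 2.625.
μ̂ = (0.25·(-2) + 2.625·2.6) / (0.25 + 2.625) = 6.325/2.875 = 2.2000.

μ̂_MAP = 2.2000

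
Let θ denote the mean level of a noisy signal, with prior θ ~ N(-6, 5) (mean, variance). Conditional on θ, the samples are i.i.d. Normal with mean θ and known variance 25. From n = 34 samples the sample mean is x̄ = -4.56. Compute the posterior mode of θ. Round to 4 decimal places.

θ̂_MAP = -4.7446

n = 34, x̄ = -4.56.
For a Normal prior and Normal likelihood with known variance, the posterior is Normal; its mode equals its mean, the precision-weighted average.
Prior precision 1/σ₀² = 1/5 = 0.2; data precision n/σ² = 34/25 = 1.36.
θ̂ = (0.2·(-6) + 1.36·(-4.56)) / (0.2 + 1.36) = (-7.4016)/1.56 = -1542/325 ≈ -4.7446.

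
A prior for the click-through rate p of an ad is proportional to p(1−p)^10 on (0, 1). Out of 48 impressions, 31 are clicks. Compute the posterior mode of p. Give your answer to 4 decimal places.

p̂_MAP = 0.5424

The prior density ∝ p(1−p)^10 is the kernel of Beta(2, 11).
Data: 31 successes in 48 trials. The binomial likelihood contributes p^31(1−p)^17, so the posterior is Beta(2+31, 11+17) = Beta(33, 28).
For Beta(a, b) with a, b > 1 the mode is (a−1)/(a+b−2) = 32/59 ≈ 0.5424.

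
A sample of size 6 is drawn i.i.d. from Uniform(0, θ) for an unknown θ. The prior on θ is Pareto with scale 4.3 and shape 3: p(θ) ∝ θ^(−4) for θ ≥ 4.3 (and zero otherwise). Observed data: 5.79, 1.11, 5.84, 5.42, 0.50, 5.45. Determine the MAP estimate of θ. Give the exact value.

The Uniform(0, θ) likelihood is θ^(−n) for θ ≥ max(xᵢ), zero otherwise. Here max(xᵢ) = 5.84.
Posterior ∝ θ^(−4) · θ^(−6) = θ^(−10) on θ ≥ max(4.3, 5.84) = 5.84.
This density is strictly decreasing in θ, so the posterior mode lies at the lower boundary of the support.

θ̂_MAP = 5.84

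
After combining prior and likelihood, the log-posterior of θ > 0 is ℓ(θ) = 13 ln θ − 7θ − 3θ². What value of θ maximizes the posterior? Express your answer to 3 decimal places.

ℓ'(θ) = 13/θ − 7 − 6θ. Setting this to zero and multiplying by θ: 6θ² + 7θ − 13 = 0.
θ = (−7 + √(7² + 4·6·13)) / (2·6) = (−7 + √361) / 12 = (−7 + 19)/12 = 1.
ℓ''(θ) = −13/θ² − 6 < 0, confirming a maximum.

θ̂_MAP = 1.000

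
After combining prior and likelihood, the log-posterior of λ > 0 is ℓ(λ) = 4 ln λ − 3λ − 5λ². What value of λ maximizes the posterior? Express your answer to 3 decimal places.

ℓ'(λ) = 4/λ − 3 − 10λ. Setting this to zero and multiplying by λ: 10λ² + 3λ − 4 = 0.
λ = (−3 + √(3² + 4·10·4)) / (2·10) = (−3 + √169) / 20 = (−3 + 13)/20 = 1/2.
ℓ''(λ) = −4/λ² − 10 < 0, confirming a maximum.

λ̂_MAP = 0.500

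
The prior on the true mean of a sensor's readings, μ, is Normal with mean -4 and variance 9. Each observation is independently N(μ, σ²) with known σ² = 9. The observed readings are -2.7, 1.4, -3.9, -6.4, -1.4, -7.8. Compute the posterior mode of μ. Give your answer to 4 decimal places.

μ̂_MAP = -3.5429

n = 6; x̄ = ((-2.7) + 1.4 + (-3.9) + (-6.4) + (-1.4) + (-7.8))/6 = -20.8/6 = -52/15 ≈ -3.4667.
For a Normal prior and Normal likelihood with known variance, the posterior is Normal; its mode equals its mean, the precision-weighted average.
Prior precision 1/σ₀² = 1/9; data precision n/σ² = 6/9 = 2/3.
μ̂ = ((1/9)·(-4) + (2/3)·(-52/15)) / (1/9 + 2/3) = (-124/45)/(7/9) = -124/35 ≈ -3.5429.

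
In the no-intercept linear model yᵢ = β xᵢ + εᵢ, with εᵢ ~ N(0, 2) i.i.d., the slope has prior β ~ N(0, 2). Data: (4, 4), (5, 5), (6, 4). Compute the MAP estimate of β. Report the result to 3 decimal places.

β̂_MAP = 0.833

log p(β | y) = −Σ(yᵢ − βxᵢ)²/(2·2) − β²/(2·2) + const.
Setting the derivative to zero: Σxᵢ(yᵢ − βxᵢ)/2 − β/2 = 0, so β = Σxᵢyᵢ / (Σxᵢ² + σ²/τ²).
Σxᵢyᵢ = 4·4 + 5·5 + 6·4 = 65; Σxᵢ² = 77; σ²/τ² = 1.
β̂_MAP = 65 / (77 + 1) = 65/78 ≈ 0.833.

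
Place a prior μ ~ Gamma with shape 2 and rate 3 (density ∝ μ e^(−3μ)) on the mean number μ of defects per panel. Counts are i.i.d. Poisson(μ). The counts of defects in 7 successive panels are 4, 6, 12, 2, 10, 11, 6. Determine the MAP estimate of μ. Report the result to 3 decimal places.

Σxᵢ = 4+6+12+2+10+11+6 = 51, with n = 7.
Posterior ∝ μe^(−3μ) · μ^51e^(−7μ) = μ^52e^(−10μ), i.e. Gamma(shape=53, rate=10).
The mode of a Gamma(a, b) with a ≥ 1 (shape–rate) is (a−1)/b = 52/10 ≈ 5.200.

μ̂_MAP = 5.200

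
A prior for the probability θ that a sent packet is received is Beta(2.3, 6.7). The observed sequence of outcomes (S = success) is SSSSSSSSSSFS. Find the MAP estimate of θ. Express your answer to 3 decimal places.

Prior: Beta(2.3, 6.7).
Data: 11 successes in 12 trials (from the sequence). The binomial likelihood contributes θ^11(1−θ)^1, so the posterior is Beta(2.3+11, 6.7+1) = Beta(13.3, 7.7).
For Beta(a, b) with a, b > 1 the mode is (a−1)/(a+b−2) = 12.3/19 ≈ 0.647.

θ̂_MAP = 0.647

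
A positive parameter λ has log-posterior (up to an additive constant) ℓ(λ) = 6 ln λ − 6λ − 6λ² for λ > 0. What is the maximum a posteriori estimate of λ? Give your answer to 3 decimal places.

λ̂_MAP = 0.500

ℓ'(λ) = 6/λ − 6 − 12λ. Setting this to zero and multiplying by λ: 12λ² + 6λ − 6 = 0.
λ = (−6 + √(6² + 4·12·6)) / (2·12) = (−6 + √324) / 24 = (−6 + 18)/24 = 1/2.
ℓ''(λ) = −6/λ² − 12 < 0, confirming a maximum.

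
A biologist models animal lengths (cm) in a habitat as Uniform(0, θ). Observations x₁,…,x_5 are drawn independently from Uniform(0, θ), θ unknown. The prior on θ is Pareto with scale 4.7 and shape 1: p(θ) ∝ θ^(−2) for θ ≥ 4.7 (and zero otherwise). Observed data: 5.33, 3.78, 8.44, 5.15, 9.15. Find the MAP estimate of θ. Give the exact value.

θ̂_MAP = 9.15

The Uniform(0, θ) likelihood is θ^(−n) for θ ≥ max(xᵢ), zero otherwise. Here max(xᵢ) = 9.15.
Posterior ∝ θ^(−2) · θ^(−5) = θ^(−7) on θ ≥ max(4.7, 9.15) = 9.15.
This density is strictly decreasing in θ, so the posterior mode lies at the lower boundary of the support.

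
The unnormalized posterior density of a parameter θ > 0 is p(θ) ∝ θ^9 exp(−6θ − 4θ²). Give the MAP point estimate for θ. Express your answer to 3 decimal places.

ℓ'(θ) = 9/θ − 6 − 8θ. Setting this to zero and multiplying by θ: 8θ² + 6θ − 9 = 0.
θ = (−6 + √(6² + 4·8·9)) / (2·8) = (−6 + √324) / 16 = (−6 + 18)/16 = 3/4.
ℓ''(θ) = −9/θ² − 8 < 0, confirming a maximum.

θ̂_MAP = 0.750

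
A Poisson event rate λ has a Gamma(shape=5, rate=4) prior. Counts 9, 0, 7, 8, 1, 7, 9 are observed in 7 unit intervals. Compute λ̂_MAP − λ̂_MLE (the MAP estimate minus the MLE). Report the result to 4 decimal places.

MAP − MLE = -1.7662

Σxᵢ = 41. Posterior is Gamma(46, 11); MAP = (46−1)/11 = 45/11 ≈ 4.09091.
MLE = x̄ = 41/7 ≈ 5.85714.
Difference = 45/11 − 41/7 = -136/77 ≈ -1.7662.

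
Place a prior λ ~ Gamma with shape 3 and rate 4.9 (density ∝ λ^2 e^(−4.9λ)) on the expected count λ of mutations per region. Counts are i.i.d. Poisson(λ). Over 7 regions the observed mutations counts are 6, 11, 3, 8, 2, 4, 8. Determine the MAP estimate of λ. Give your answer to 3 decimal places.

λ̂_MAP = 3.697

Σxᵢ = 6+11+3+8+2+4+8 = 42, with n = 7.
Posterior ∝ λ^2e^(−4.9λ) · λ^42e^(−7λ) = λ^44e^(−11.9λ), i.e. Gamma(shape=45, rate=11.9).
The mode of a Gamma(a, b) with a ≥ 1 (shape–rate) is (a−1)/b = 44/11.9 ≈ 3.697.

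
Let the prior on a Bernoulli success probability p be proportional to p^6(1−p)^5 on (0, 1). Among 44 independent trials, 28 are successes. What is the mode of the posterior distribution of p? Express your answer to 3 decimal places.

The prior density ∝ p^6(1−p)^5 is the kernel of Beta(7, 6).
Data: 28 successes in 44 trials. The binomial likelihood contributes p^28(1−p)^16, so the posterior is Beta(7+28, 6+16) = Beta(35, 22).
For Beta(a, b) with a, b > 1 the mode is (a−1)/(a+b−2) = 34/55 ≈ 0.618.

p̂_MAP = 0.618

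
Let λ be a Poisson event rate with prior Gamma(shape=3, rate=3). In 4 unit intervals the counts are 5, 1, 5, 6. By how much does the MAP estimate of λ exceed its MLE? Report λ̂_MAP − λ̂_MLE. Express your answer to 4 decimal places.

MAP − MLE = -1.5357

Σxᵢ = 17. Posterior is Gamma(20, 7); MAP = (20−1)/7 = 19/7 ≈ 2.71429.
MLE = x̄ = 17/4 ≈ 4.25000.
Difference = 19/7 − 17/4 = -43/28 ≈ -1.5357.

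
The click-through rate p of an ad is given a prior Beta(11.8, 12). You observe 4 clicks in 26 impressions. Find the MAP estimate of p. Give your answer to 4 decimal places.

p̂_MAP = 0.3096

Prior: Beta(11.8, 12).
Data: 4 successes in 26 trials. The binomial likelihood contributes p^4(1−p)^22, so the posterior is Beta(11.8+4, 12+22) = Beta(15.8, 34).
For Beta(a, b) with a, b > 1 the mode is (a−1)/(a+b−2) = 14.8/47.8 ≈ 0.3096.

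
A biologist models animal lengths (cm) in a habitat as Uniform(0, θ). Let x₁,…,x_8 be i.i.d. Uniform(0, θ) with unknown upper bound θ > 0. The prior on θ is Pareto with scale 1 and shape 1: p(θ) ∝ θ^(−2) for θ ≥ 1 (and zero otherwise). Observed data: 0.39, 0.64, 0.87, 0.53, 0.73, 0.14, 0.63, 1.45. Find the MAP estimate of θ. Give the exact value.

θ̂_MAP = 1.45

The Uniform(0, θ) likelihood is θ^(−n) for θ ≥ max(xᵢ), zero otherwise. Here max(xᵢ) = 1.45.
Posterior ∝ θ^(−2) · θ^(−8) = θ^(−10) on θ ≥ max(1, 1.45) = 1.45.
This density is strictly decreasing in θ, so the posterior mode lies at the lower boundary of the support.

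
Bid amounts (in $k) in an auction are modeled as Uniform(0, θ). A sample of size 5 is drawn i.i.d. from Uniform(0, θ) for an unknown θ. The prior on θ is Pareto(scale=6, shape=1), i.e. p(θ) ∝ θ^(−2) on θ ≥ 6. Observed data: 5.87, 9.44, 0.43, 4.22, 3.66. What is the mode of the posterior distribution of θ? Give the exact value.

The Uniform(0, θ) likelihood is θ^(−n) for θ ≥ max(xᵢ), zero otherwise. Here max(xᵢ) = 9.44.
Posterior ∝ θ^(−2) · θ^(−5) = θ^(−7) on θ ≥ max(6, 9.44) = 9.44.
This density is strictly decreasing in θ, so the posterior mode lies at the lower boundary of the support.

θ̂_MAP = 9.44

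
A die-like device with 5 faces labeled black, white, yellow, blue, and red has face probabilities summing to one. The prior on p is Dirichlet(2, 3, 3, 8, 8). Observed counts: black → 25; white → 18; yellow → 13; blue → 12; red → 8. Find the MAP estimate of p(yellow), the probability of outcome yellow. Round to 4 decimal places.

MAP estimate of p(yellow) = 0.1579

The posterior is Dirichlet(αᵢ + nᵢ) = Dirichlet(27, 21, 16, 20, 16).
For a Dirichlet(a₁,…,a_K) with all aᵢ > 1, the mode has j-th component (aⱼ − 1)/(Σaᵢ − K).
Here Σaᵢ = 100 and K = 5, so p(yellow) = (16 − 1)/(100 − 5) = 15/95 ≈ 0.1579.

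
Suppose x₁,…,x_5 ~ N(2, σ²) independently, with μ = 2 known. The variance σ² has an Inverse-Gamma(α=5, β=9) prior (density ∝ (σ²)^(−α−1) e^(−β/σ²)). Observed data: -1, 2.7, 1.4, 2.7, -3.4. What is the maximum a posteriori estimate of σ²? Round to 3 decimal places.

Sum of squared deviations about the known mean: SS = (-1−2)² + (2.7−2)² + (1.4−2)² + (2.7−2)² + (-3.4−2)² = 39.5.
The Normal likelihood contributes (σ²)^(−n/2) exp(−SS/(2σ²)), so the posterior is Inverse-Gamma(α + n/2, β + SS/2) = Inverse-Gamma(7.5, 28.75).
The mode of Inverse-Gamma(a, b) is b/(a+1) = 28.75/8.5 ≈ 3.382.

σ̂²_MAP = 3.382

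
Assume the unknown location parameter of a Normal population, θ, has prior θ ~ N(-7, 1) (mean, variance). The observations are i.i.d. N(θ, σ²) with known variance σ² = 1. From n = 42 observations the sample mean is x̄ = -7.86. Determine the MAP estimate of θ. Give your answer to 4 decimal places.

θ̂_MAP = -7.8400

n = 42, x̄ = -7.86.
For a Normal prior and Normal likelihood with known variance, the posterior is Normal; its mode equals its mean, the precision-weighted average.
Prior precision 1/σ₀² = 1/1 = 1; data precision n/σ² = 42/1 = 42.
θ̂ = (1·(-7) + 42·(-7.86)) / (1 + 42) = (-337.12)/43 = -7.8400.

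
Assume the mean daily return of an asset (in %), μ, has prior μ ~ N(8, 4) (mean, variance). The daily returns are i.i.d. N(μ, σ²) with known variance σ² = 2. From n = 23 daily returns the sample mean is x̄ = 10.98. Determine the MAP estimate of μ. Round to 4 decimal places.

μ̂_MAP = 10.9166

n = 23, x̄ = 10.98.
For a Normal prior and Normal likelihood with known variance, the posterior is Normal; its mode equals its mean, the precision-weighted average.
Prior precision 1/σ₀² = 1/4 = 0.25; data precision n/σ² = 23/2 = 11.5.
μ̂ = (0.25·8 + 11.5·10.98) / (0.25 + 11.5) = 128.27/11.75 = 12827/1175 ≈ 10.9166.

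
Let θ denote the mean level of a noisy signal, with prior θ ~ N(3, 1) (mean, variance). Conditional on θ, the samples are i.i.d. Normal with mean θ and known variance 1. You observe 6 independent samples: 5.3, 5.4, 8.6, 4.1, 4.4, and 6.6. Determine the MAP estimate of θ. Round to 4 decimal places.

θ̂_MAP = 5.3429

n = 6; x̄ = (5.3 + 5.4 + 8.6 + 4.1 + 4.4 + 6.6)/6 = 34.4/6 = 86/15 ≈ 5.7333.
For a Normal prior and Normal likelihood with known variance, the posterior is Normal; its mode equals its mean, the precision-weighted average.
Prior precision 1/σ₀² = 1/1 = 1; data precision n/σ² = 6/1 = 6.
θ̂ = (1·3 + 6·(86/15)) / (1 + 6) = 37.4/7 = 187/35 ≈ 5.3429.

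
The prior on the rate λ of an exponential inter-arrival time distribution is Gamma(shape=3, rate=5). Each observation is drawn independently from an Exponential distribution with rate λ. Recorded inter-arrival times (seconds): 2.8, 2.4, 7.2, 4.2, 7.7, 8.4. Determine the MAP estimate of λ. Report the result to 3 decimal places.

λ̂_MAP = 0.212

The Exponential(rate=λ) likelihood is ∝ λ^n e^(−λΣtᵢ). Here n = 6 and Σtᵢ = 2.8 + 2.4 + 7.2 + 4.2 + 7.7 + 8.4 = 32.7.
Posterior ∝ λ^2e^(−5λ) · λ^6e^(−32.7λ) = λ^8e^(−37.7λ), i.e. Gamma(9, 37.7).
Mode = (a−1)/b = 8/37.7 ≈ 0.212.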